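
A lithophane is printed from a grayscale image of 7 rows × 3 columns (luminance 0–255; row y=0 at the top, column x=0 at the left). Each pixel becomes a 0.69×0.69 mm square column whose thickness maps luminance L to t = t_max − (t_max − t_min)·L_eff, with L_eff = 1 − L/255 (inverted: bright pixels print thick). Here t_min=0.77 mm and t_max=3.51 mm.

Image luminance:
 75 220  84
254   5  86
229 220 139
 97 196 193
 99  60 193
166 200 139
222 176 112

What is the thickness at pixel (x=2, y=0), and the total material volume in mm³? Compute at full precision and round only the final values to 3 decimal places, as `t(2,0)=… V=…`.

t(2,0)=1.673 V=23.890

span = t_max - t_min = 3.51 - 0.77 = 2.740
L(2,0) = 84, L_eff = 1 - 84/255 = 0.670588 (inverted)
t(2,0) = 3.51 - 2.740·0.670588 = 1.673
Σt over all 7·3 pixels = 85303/1700 ≈ 50.1782353
V = pitch²·Σt = 0.69²·85303/1700 = 23.890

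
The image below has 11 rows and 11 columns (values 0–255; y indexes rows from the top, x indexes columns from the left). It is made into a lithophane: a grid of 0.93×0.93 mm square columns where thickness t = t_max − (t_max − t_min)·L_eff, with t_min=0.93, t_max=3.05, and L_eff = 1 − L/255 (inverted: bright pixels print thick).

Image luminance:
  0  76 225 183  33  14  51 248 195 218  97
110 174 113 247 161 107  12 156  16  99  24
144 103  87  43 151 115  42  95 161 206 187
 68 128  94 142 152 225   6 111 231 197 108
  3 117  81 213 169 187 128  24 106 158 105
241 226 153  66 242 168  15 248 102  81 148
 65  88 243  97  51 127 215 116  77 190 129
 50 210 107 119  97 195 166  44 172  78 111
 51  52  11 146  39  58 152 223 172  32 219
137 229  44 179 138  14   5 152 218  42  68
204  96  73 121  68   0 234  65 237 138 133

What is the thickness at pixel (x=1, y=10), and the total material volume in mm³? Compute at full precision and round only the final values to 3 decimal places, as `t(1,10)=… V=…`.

t(1,10)=1.728 V=203.984

span = t_max - t_min = 3.05 - 0.93 = 2.120
L(1,10) = 96, L_eff = 1 - 96/255 = 0.623529 (inverted)
t(1,10) = 3.05 - 2.120·0.623529 = 1.728
Σt over all 11·11 pixels = 6014111/25500 ≈ 235.8474902
V = pitch²·Σt = 0.93²·6014111/25500 = 203.984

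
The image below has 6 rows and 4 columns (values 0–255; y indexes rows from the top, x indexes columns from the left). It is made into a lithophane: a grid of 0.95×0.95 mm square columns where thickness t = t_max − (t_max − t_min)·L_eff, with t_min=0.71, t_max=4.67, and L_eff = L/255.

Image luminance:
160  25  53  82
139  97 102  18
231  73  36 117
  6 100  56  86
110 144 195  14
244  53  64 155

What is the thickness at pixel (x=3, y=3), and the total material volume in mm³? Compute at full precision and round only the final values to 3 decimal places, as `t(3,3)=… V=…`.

span = t_max - t_min = 4.67 - 0.71 = 3.960
L(3,3) = 86, L_eff = 86/255 = 0.337255
t(3,3) = 4.67 - 3.960·0.337255 = 3.334
Σt over all 6·4 pixels = 32058/425 ≈ 75.4305882
V = pitch²·Σt = 0.95²·32058/425 = 68.076

t(3,3)=3.334 V=68.076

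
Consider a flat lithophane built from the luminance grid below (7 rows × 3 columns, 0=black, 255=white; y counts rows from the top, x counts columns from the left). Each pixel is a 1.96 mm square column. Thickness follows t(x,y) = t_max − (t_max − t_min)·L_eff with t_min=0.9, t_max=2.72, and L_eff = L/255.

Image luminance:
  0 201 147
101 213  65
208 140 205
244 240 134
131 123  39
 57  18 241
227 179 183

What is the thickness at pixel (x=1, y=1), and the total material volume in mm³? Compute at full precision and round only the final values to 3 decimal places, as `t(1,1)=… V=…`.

t(1,1)=1.200 V=134.545

span = t_max - t_min = 2.72 - 0.9 = 1.820
L(1,1) = 213, L_eff = 213/255 = 0.835294
t(1,1) = 2.72 - 1.820·0.835294 = 1.200
Σt over all 7·3 pixels = 74424/2125 ≈ 35.0230588
V = pitch²·Σt = 1.96²·74424/2125 = 134.545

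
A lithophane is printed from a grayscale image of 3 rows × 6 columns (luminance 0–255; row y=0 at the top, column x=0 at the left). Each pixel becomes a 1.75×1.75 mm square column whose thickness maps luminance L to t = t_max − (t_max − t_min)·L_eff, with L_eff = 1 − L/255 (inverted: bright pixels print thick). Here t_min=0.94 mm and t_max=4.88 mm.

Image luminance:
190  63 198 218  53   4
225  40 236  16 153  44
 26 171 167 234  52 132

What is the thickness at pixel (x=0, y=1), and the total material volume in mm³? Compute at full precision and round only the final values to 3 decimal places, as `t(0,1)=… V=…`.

span = t_max - t_min = 4.88 - 0.94 = 3.940
L(0,1) = 225, L_eff = 1 - 225/255 = 0.117647 (inverted)
t(0,1) = 4.88 - 3.940·0.117647 = 4.416
Σt over all 3·6 pixels = 326732/6375 ≈ 51.2520784
V = pitch²·Σt = 1.75²·326732/6375 = 156.959

t(0,1)=4.416 V=156.959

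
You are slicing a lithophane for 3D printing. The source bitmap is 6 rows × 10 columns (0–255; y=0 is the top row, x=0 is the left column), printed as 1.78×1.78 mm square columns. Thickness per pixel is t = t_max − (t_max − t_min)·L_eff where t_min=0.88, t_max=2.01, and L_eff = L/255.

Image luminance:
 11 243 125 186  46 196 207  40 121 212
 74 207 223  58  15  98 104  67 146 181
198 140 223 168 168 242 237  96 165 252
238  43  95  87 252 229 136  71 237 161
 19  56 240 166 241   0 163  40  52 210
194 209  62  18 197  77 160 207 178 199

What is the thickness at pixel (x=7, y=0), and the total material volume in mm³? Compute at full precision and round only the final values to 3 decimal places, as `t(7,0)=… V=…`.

t(7,0)=1.833 V=260.154

span = t_max - t_min = 2.01 - 0.88 = 1.130
L(7,0) = 40, L_eff = 40/255 = 0.156863
t(7,0) = 2.01 - 1.130·0.156863 = 1.833
Σt over all 6·10 pixels = 1046891/12750 ≈ 82.1090980
V = pitch²·Σt = 1.78²·1046891/12750 = 260.154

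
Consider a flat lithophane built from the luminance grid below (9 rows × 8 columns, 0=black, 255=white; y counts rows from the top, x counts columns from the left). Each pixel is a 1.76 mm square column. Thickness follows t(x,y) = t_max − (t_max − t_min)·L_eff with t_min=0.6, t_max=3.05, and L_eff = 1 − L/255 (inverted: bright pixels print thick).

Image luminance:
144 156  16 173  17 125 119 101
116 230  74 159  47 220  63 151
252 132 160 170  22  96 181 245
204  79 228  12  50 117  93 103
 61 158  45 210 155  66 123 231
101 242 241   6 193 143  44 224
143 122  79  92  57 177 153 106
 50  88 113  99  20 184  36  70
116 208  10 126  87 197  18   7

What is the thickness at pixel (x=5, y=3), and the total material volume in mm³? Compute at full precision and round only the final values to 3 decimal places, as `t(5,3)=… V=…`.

t(5,3)=1.724 V=391.430

span = t_max - t_min = 3.05 - 0.6 = 2.450
L(5,3) = 117, L_eff = 1 - 117/255 = 0.541176 (inverted)
t(5,3) = 3.05 - 2.450·0.541176 = 1.724
Σt over all 9·8 pixels = 161116/1275 ≈ 126.3654902
V = pitch²·Σt = 1.76²·161116/1275 = 391.430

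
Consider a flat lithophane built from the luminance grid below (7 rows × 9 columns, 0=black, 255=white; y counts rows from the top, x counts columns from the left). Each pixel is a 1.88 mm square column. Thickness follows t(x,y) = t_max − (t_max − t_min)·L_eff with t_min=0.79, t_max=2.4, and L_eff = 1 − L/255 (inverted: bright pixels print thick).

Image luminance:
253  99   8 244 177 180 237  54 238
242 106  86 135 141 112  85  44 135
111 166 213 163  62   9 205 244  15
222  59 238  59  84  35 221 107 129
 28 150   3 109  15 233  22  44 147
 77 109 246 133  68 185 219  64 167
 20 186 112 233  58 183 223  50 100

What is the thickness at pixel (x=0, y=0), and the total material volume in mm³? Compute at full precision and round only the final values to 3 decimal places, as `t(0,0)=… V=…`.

span = t_max - t_min = 2.4 - 0.79 = 1.610
L(0,0) = 253, L_eff = 1 - 253/255 = 0.007843 (inverted)
t(0,0) = 2.4 - 1.610·0.007843 = 2.387
Σt over all 7·9 pixels = 2573557/25500 ≈ 100.9238039
V = pitch²·Σt = 1.88²·2573557/25500 = 356.705

t(0,0)=2.387 V=356.705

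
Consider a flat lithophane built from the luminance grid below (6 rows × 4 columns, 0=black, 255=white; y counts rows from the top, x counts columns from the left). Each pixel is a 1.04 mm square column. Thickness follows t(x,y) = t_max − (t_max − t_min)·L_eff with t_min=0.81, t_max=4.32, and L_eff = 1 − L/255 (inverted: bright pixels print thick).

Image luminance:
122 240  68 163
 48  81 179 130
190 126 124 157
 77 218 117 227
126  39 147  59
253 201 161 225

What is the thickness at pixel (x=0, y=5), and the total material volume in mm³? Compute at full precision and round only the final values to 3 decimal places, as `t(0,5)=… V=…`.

t(0,5)=4.292 V=72.806

span = t_max - t_min = 4.32 - 0.81 = 3.510
L(0,5) = 253, L_eff = 1 - 253/255 = 0.007843 (inverted)
t(0,5) = 4.32 - 3.510·0.007843 = 4.292
Σt over all 6·4 pixels = 286083/4250 ≈ 67.3136471
V = pitch²·Σt = 1.04²·286083/4250 = 72.806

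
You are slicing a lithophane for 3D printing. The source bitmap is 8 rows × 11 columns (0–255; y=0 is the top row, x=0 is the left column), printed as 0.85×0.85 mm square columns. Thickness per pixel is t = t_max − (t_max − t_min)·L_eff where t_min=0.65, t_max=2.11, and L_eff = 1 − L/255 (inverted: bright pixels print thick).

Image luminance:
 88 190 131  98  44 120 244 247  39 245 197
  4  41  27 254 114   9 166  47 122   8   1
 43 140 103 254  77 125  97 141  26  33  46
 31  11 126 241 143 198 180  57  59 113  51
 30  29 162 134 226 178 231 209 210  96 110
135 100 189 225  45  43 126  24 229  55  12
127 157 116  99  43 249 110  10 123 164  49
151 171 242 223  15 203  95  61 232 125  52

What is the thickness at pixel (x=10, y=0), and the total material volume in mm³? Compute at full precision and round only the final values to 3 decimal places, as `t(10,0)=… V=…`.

t(10,0)=1.778 V=84.125

span = t_max - t_min = 2.11 - 0.65 = 1.460
L(10,0) = 197, L_eff = 1 - 197/255 = 0.227451 (inverted)
t(10,0) = 2.11 - 1.460·0.227451 = 1.778
Σt over all 8·11 pixels = 742279/6375 ≈ 116.4359216
V = pitch²·Σt = 0.85²·742279/6375 = 84.125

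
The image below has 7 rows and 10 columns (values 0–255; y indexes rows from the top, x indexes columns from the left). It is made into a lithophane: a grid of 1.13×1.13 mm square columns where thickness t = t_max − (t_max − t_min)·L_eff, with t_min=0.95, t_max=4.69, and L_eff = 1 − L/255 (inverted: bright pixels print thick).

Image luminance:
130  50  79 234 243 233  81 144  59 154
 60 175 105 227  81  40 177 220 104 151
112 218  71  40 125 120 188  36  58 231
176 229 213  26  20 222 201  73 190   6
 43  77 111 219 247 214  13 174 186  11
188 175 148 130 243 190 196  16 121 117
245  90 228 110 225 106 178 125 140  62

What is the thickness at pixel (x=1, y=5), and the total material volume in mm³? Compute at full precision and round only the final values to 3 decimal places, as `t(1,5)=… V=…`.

span = t_max - t_min = 4.69 - 0.95 = 3.740
L(1,5) = 175, L_eff = 1 - 175/255 = 0.313725 (inverted)
t(1,5) = 4.69 - 3.740·0.313725 = 3.517
Σt over all 7·10 pixels = 207.74
V = pitch²·Σt = 1.13²·207.74 = 265.263

t(1,5)=3.517 V=265.263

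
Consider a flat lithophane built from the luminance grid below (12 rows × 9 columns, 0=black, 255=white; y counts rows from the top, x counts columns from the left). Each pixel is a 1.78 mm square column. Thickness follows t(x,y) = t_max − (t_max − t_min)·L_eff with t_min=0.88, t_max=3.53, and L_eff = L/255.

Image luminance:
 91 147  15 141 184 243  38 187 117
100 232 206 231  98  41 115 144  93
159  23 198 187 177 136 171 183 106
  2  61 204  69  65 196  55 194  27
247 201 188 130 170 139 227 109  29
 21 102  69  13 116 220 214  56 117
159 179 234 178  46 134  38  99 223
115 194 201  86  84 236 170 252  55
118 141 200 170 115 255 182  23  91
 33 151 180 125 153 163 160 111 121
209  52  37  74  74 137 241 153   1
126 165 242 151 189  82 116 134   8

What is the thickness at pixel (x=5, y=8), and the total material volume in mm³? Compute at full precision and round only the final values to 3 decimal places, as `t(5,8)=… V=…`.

t(5,8)=0.880 V=734.767

span = t_max - t_min = 3.53 - 0.88 = 2.650
L(5,8) = 255, L_eff = 255/255 = 1.000000
t(5,8) = 3.53 - 2.650·1.000000 = 0.880
Σt over all 12·9 pixels = 197119/850 ≈ 231.9047059
V = pitch²·Σt = 1.78²·197119/850 = 734.767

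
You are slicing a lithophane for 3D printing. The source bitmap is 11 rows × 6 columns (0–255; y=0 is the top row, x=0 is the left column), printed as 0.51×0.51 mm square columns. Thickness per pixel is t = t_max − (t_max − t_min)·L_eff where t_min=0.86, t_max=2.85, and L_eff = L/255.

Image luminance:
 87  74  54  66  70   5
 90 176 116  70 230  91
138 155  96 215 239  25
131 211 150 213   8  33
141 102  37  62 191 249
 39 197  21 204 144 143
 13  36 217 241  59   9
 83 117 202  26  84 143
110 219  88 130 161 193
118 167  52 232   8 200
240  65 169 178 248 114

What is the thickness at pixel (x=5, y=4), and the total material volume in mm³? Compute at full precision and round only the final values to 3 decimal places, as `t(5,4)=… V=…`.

t(5,4)=0.907 V=32.291

span = t_max - t_min = 2.85 - 0.86 = 1.990
L(5,4) = 249, L_eff = 249/255 = 0.976471
t(5,4) = 2.85 - 1.990·0.976471 = 0.907
Σt over all 11·6 pixels = 633149/5100 ≈ 124.1468627
V = pitch²·Σt = 0.51²·633149/5100 = 32.291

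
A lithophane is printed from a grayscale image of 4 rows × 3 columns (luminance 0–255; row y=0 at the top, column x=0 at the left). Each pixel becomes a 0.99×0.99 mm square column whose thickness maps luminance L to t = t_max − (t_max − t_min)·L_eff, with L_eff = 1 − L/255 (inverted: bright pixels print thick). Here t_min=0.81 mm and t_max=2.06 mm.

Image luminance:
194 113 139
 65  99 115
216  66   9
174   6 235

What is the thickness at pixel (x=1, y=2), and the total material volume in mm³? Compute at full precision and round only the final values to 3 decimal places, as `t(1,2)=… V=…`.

t(1,2)=1.134 V=16.402

span = t_max - t_min = 2.06 - 0.81 = 1.250
L(1,2) = 66, L_eff = 1 - 66/255 = 0.741176 (inverted)
t(1,2) = 2.06 - 1.250·0.741176 = 1.134
Σt over all 4·3 pixels = 28449/1700 ≈ 16.7347059
V = pitch²·Σt = 0.99²·28449/1700 = 16.402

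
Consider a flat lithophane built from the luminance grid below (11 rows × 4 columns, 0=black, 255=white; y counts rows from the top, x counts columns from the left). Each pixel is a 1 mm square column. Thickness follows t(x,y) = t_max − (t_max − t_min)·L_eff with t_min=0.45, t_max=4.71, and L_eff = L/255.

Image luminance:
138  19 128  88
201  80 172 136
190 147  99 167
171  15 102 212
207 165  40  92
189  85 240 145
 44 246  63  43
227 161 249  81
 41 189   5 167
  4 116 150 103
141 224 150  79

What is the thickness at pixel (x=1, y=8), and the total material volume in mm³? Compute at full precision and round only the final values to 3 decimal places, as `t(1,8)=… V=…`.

t(1,8)=1.553 V=111.833

span = t_max - t_min = 4.71 - 0.45 = 4.260
L(1,8) = 189, L_eff = 189/255 = 0.741176
t(1,8) = 4.71 - 4.260·0.741176 = 1.553
Σt over all 11·4 pixels = 475289/4250 ≈ 111.8327059
V = pitch²·Σt = 1²·475289/4250 = 111.833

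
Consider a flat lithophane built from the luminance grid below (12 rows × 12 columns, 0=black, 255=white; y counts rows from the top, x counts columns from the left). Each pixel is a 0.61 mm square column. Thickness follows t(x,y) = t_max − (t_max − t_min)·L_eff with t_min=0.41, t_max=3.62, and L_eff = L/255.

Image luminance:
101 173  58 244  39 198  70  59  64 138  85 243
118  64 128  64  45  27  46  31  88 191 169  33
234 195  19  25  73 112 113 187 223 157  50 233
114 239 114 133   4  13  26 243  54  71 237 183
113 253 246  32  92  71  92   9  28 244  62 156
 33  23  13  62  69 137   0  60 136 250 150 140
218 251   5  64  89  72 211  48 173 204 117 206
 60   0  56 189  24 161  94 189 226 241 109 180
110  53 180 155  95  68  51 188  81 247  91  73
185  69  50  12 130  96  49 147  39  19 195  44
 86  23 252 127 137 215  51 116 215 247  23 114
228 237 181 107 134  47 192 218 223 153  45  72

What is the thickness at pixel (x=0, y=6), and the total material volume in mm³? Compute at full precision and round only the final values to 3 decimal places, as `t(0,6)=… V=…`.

span = t_max - t_min = 3.62 - 0.41 = 3.210
L(0,6) = 218, L_eff = 218/255 = 0.854902
t(0,6) = 3.62 - 3.210·0.854902 = 0.876
Σt over all 12·12 pixels = 651472/2125 ≈ 306.5750588
V = pitch²·Σt = 0.61²·651472/2125 = 114.077

t(0,6)=0.876 V=114.077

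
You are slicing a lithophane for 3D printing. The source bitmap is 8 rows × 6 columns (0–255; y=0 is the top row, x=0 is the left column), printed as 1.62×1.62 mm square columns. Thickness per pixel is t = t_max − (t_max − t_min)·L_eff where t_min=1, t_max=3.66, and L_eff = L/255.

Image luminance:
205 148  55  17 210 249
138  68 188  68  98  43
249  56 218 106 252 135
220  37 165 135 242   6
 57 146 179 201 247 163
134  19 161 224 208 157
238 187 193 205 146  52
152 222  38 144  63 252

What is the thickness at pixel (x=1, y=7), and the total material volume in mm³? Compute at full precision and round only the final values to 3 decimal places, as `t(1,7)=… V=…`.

t(1,7)=1.344 V=266.794

span = t_max - t_min = 3.66 - 1 = 2.660
L(1,7) = 222, L_eff = 222/255 = 0.870588
t(1,7) = 3.66 - 2.660·0.870588 = 1.344
Σt over all 8·6 pixels = 648076/6375 ≈ 101.6589804
V = pitch²·Σt = 1.62²·648076/6375 = 266.794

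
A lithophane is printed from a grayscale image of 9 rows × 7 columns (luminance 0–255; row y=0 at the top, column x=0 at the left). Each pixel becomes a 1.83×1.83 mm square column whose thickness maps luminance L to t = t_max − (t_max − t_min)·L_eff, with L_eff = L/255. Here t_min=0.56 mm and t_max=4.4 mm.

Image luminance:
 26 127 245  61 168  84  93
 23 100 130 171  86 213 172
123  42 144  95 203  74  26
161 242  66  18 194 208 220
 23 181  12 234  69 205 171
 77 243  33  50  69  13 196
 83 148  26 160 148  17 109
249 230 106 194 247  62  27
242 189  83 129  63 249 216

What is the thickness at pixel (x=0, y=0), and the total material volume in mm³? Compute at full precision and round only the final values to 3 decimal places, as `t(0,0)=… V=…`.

t(0,0)=4.008 V=521.442

span = t_max - t_min = 4.4 - 0.56 = 3.840
L(0,0) = 26, L_eff = 26/255 = 0.101961
t(0,0) = 4.4 - 3.840·0.101961 = 4.008
Σt over all 9·7 pixels = 330874/2125 ≈ 155.7054118
V = pitch²·Σt = 1.83²·330874/2125 = 521.442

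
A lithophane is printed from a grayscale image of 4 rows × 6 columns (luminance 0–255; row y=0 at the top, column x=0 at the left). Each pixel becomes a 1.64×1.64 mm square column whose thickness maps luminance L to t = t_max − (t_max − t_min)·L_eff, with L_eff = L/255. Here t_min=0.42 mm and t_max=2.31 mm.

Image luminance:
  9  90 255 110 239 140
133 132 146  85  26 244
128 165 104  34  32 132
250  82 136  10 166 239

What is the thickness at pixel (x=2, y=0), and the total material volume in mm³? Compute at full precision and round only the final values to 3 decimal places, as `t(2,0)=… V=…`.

span = t_max - t_min = 2.31 - 0.42 = 1.890
L(2,0) = 255, L_eff = 255/255 = 1.000000
t(2,0) = 2.31 - 1.890·1.000000 = 0.420
Σt over all 4·6 pixels = 276759/8500 ≈ 32.5598824
V = pitch²·Σt = 1.64²·276759/8500 = 87.573

t(2,0)=0.420 V=87.573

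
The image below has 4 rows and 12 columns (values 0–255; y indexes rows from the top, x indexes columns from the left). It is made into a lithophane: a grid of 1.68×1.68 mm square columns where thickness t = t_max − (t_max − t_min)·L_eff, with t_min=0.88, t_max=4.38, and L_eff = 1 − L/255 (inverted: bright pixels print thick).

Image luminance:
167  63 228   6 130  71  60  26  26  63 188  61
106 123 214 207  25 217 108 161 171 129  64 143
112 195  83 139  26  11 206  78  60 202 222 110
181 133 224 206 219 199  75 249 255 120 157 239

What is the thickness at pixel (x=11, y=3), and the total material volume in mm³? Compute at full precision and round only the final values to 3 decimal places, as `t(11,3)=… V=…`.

span = t_max - t_min = 4.38 - 0.88 = 3.500
L(11,3) = 239, L_eff = 1 - 239/255 = 0.062745 (inverted)
t(11,3) = 4.38 - 3.500·0.062745 = 4.160
Σt over all 4·12 pixels = 166871/1275 ≈ 130.8792157
V = pitch²·Σt = 1.68²·166871/1275 = 369.393

t(11,3)=4.160 V=369.393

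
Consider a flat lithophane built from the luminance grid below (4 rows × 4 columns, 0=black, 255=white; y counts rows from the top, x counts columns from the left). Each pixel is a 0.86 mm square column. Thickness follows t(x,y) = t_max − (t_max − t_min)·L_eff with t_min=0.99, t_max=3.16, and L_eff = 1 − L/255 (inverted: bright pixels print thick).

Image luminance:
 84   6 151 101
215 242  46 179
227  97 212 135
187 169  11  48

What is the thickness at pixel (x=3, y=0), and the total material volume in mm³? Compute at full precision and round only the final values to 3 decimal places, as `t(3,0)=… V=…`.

span = t_max - t_min = 3.16 - 0.99 = 2.170
L(3,0) = 101, L_eff = 1 - 101/255 = 0.603922 (inverted)
t(3,0) = 3.16 - 2.170·0.603922 = 1.849
Σt over all 4·4 pixels = 86179/2550 ≈ 33.7956863
V = pitch²·Σt = 0.86²·86179/2550 = 24.995

t(3,0)=1.849 V=24.995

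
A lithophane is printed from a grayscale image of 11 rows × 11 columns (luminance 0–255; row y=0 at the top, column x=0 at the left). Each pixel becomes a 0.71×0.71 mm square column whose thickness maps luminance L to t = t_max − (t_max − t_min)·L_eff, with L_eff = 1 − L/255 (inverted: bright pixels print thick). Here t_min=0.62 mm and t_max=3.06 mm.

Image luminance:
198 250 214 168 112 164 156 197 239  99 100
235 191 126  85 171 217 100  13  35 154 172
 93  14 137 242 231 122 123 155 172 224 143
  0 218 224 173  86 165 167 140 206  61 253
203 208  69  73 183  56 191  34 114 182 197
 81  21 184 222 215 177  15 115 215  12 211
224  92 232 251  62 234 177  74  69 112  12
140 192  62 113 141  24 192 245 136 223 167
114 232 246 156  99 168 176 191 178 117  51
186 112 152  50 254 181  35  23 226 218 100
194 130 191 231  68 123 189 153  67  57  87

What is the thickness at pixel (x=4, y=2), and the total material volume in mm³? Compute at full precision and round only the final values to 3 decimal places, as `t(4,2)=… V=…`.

span = t_max - t_min = 3.06 - 0.62 = 2.440
L(4,2) = 231, L_eff = 1 - 231/255 = 0.094118 (inverted)
t(4,2) = 3.06 - 2.440·0.094118 = 2.830
Σt over all 11·11 pixels = 1036683/4250 ≈ 243.9254118
V = pitch²·Σt = 0.71²·1036683/4250 = 122.963

t(4,2)=2.830 V=122.963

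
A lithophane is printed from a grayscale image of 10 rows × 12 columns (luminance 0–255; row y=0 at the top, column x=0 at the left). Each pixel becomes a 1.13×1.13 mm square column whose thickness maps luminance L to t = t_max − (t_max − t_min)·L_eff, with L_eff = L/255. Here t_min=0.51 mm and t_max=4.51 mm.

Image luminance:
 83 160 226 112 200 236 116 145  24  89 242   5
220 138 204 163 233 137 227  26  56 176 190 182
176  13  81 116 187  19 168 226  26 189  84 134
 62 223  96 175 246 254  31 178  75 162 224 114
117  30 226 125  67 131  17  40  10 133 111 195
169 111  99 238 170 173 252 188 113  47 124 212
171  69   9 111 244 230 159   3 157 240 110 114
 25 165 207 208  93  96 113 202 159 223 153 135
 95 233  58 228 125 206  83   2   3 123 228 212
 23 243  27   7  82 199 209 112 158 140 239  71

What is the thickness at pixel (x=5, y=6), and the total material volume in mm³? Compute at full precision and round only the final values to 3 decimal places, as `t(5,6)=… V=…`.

t(5,6)=0.902 V=361.588

span = t_max - t_min = 4.51 - 0.51 = 4.000
L(5,6) = 230, L_eff = 230/255 = 0.901961
t(5,6) = 4.51 - 4.000·0.901961 = 0.902
Σt over all 10·12 pixels = 4814/17 ≈ 283.1764706
V = pitch²·Σt = 1.13²·4814/17 = 361.588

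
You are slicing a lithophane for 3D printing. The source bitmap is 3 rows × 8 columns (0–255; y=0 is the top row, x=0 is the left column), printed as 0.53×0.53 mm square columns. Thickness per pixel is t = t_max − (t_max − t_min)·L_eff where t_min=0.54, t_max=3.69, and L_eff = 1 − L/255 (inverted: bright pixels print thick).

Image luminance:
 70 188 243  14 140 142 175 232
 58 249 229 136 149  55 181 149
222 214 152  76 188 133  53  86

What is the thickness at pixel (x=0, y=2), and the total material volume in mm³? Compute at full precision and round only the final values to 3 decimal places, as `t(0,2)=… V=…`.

span = t_max - t_min = 3.69 - 0.54 = 3.150
L(0,2) = 222, L_eff = 1 - 222/255 = 0.129412 (inverted)
t(0,2) = 3.69 - 3.150·0.129412 = 3.282
Σt over all 3·8 pixels = 48123/850 ≈ 56.6152941
V = pitch²·Σt = 0.53²·48123/850 = 15.903

t(0,2)=3.282 V=15.903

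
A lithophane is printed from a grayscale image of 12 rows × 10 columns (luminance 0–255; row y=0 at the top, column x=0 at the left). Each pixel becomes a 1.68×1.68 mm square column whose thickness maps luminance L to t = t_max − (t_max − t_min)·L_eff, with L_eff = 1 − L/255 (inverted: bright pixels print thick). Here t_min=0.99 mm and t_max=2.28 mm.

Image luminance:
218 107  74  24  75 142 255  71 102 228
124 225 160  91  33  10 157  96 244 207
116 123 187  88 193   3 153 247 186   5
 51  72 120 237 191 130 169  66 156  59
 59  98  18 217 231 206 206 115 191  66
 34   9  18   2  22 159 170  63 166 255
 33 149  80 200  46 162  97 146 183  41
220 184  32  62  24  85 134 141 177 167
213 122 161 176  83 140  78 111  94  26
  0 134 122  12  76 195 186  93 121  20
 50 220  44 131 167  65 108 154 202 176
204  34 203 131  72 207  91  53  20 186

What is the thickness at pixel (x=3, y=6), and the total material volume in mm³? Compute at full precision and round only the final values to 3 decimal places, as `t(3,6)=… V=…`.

t(3,6)=2.002 V=542.961

span = t_max - t_min = 2.28 - 0.99 = 1.290
L(3,6) = 200, L_eff = 1 - 200/255 = 0.215686 (inverted)
t(3,6) = 2.28 - 1.290·0.215686 = 2.002
Σt over all 12·10 pixels = 408798/2125 ≈ 192.3755294
V = pitch²·Σt = 1.68²·408798/2125 = 542.961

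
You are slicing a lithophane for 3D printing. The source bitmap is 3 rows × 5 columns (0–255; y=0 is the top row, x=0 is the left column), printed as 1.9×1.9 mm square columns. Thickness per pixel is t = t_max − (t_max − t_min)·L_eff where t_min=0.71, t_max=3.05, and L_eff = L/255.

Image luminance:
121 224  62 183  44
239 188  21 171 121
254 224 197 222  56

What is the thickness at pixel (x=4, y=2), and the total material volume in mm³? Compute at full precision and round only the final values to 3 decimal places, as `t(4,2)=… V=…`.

span = t_max - t_min = 3.05 - 0.71 = 2.340
L(4,2) = 56, L_eff = 56/255 = 0.219608
t(4,2) = 3.05 - 2.340·0.219608 = 2.536
Σt over all 3·5 pixels = 207369/8500 ≈ 24.3963529
V = pitch²·Σt = 1.9²·207369/8500 = 88.071

t(4,2)=2.536 V=88.071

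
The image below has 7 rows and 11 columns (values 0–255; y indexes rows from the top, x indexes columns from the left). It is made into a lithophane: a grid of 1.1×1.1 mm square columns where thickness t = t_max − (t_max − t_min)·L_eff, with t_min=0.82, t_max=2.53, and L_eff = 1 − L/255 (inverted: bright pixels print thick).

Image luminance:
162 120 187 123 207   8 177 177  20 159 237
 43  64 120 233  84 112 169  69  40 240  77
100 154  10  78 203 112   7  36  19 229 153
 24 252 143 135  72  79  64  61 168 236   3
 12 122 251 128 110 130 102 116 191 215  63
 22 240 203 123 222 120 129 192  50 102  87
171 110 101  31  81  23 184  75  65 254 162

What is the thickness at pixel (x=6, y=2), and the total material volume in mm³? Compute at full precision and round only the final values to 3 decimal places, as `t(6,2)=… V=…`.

t(6,2)=0.867 V=152.291

span = t_max - t_min = 2.53 - 0.82 = 1.710
L(6,2) = 7, L_eff = 1 - 7/255 = 0.972549 (inverted)
t(6,2) = 2.53 - 1.710·0.972549 = 0.867
Σt over all 7·11 pixels = 1069811/8500 ≈ 125.8601176
V = pitch²·Σt = 1.1²·1069811/8500 = 152.291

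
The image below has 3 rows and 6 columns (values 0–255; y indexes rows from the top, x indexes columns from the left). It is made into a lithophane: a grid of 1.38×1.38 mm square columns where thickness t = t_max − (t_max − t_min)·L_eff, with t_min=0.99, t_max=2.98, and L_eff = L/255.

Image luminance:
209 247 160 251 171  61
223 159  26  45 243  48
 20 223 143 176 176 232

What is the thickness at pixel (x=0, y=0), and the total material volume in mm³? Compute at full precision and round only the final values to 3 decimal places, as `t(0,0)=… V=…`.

t(0,0)=1.349 V=60.346

span = t_max - t_min = 2.98 - 0.99 = 1.990
L(0,0) = 209, L_eff = 209/255 = 0.819608
t(0,0) = 2.98 - 1.990·0.819608 = 1.349
Σt over all 3·6 pixels = 808033/25500 ≈ 31.6875686
V = pitch²·Σt = 1.38²·808033/25500 = 60.346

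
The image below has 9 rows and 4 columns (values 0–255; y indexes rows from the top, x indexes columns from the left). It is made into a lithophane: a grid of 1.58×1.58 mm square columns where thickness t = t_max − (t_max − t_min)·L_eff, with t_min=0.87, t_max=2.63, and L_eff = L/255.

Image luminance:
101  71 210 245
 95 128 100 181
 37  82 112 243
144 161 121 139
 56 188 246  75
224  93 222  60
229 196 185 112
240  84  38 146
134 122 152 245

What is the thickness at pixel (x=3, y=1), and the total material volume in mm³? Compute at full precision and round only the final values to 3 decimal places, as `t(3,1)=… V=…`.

span = t_max - t_min = 2.63 - 0.87 = 1.760
L(3,1) = 181, L_eff = 181/255 = 0.709804
t(3,1) = 2.63 - 1.760·0.709804 = 1.381
Σt over all 9·4 pixels = 124679/2125 ≈ 58.6724706
V = pitch²·Σt = 1.58²·124679/2125 = 146.470

t(3,1)=1.381 V=146.470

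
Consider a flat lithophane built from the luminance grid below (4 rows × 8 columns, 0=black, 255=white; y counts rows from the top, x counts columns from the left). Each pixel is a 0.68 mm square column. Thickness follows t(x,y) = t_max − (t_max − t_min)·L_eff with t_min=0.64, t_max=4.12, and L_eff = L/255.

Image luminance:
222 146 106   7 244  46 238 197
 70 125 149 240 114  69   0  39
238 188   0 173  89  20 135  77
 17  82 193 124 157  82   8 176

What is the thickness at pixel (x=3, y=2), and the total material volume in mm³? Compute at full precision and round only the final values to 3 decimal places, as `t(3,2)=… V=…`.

t(3,2)=1.759 V=37.166

span = t_max - t_min = 4.12 - 0.64 = 3.480
L(3,2) = 173, L_eff = 173/255 = 0.678431
t(3,2) = 4.12 - 3.480·0.678431 = 1.759
Σt over all 4·8 pixels = 170801/2125 ≈ 80.3769412
V = pitch²·Σt = 0.68²·170801/2125 = 37.166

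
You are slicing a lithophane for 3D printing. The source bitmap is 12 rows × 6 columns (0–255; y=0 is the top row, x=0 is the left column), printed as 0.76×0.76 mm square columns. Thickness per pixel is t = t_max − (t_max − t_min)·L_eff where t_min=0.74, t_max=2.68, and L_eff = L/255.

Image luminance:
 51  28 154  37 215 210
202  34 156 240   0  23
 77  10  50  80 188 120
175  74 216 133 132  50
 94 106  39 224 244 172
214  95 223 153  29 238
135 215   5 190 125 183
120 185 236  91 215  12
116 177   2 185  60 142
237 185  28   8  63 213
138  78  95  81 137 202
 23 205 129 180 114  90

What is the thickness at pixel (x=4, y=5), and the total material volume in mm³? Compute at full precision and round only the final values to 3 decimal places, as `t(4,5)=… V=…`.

span = t_max - t_min = 2.68 - 0.74 = 1.940
L(4,5) = 29, L_eff = 29/255 = 0.113725
t(4,5) = 2.68 - 1.940·0.113725 = 2.459
Σt over all 12·6 pixels = 789449/6375 ≈ 123.8351373
V = pitch²·Σt = 0.76²·789449/6375 = 71.527

t(4,5)=2.459 V=71.527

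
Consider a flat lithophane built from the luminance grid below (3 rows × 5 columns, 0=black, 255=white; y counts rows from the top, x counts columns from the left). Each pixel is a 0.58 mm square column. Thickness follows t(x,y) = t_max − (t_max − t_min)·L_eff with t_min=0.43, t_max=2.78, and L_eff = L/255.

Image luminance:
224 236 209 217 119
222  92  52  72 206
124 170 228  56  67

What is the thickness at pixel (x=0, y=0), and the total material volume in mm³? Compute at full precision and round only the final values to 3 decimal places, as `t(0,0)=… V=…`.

t(0,0)=0.716 V=6.916

span = t_max - t_min = 2.78 - 0.43 = 2.350
L(0,0) = 224, L_eff = 224/255 = 0.878431
t(0,0) = 2.78 - 2.350·0.878431 = 0.716
Σt over all 3·5 pixels = 26213/1275 ≈ 20.5592157
V = pitch²·Σt = 0.58²·26213/1275 = 6.916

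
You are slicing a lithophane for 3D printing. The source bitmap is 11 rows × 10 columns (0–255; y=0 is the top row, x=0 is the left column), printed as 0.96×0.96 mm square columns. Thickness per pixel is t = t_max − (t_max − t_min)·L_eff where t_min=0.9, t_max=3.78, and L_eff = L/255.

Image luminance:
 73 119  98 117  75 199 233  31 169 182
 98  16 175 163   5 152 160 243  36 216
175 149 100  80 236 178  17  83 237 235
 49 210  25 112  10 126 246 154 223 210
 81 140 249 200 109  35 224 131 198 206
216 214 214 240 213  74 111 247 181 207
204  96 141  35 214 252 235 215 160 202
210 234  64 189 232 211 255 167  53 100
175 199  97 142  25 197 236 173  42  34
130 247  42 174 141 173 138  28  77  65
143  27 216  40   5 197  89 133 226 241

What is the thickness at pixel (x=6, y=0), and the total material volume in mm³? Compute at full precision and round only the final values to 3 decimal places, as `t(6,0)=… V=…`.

t(6,0)=1.148 V=214.310

span = t_max - t_min = 3.78 - 0.9 = 2.880
L(6,0) = 233, L_eff = 233/255 = 0.913725
t(6,0) = 3.78 - 2.880·0.913725 = 1.148
Σt over all 11·10 pixels = 494151/2125 ≈ 232.5416471
V = pitch²·Σt = 0.96²·494151/2125 = 214.310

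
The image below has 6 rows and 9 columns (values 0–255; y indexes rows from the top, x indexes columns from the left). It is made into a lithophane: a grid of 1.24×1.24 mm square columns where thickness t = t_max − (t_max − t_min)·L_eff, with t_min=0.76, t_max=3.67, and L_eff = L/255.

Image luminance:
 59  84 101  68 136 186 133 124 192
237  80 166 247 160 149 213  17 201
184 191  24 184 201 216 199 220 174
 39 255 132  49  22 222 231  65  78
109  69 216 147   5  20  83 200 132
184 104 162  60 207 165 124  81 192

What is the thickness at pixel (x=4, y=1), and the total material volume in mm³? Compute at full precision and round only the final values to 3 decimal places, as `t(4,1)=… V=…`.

span = t_max - t_min = 3.67 - 0.76 = 2.910
L(4,1) = 160, L_eff = 160/255 = 0.627451
t(4,1) = 3.67 - 2.910·0.627451 = 1.844
Σt over all 6·9 pixels = 957127/8500 ≈ 112.6031765
V = pitch²·Σt = 1.24²·957127/8500 = 173.139

t(4,1)=1.844 V=173.139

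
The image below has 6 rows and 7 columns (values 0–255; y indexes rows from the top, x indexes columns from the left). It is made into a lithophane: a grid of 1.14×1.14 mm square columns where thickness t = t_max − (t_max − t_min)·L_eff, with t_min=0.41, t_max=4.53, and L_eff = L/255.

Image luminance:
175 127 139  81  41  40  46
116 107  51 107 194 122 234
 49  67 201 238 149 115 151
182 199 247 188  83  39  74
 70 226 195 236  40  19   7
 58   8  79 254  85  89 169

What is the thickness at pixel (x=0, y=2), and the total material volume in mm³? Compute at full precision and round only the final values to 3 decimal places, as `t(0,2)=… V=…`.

span = t_max - t_min = 4.53 - 0.41 = 4.120
L(0,2) = 49, L_eff = 49/255 = 0.192157
t(0,2) = 4.53 - 4.120·0.192157 = 3.738
Σt over all 6·7 pixels = 458611/4250 ≈ 107.9084706
V = pitch²·Σt = 1.14²·458611/4250 = 140.238

t(0,2)=3.738 V=140.238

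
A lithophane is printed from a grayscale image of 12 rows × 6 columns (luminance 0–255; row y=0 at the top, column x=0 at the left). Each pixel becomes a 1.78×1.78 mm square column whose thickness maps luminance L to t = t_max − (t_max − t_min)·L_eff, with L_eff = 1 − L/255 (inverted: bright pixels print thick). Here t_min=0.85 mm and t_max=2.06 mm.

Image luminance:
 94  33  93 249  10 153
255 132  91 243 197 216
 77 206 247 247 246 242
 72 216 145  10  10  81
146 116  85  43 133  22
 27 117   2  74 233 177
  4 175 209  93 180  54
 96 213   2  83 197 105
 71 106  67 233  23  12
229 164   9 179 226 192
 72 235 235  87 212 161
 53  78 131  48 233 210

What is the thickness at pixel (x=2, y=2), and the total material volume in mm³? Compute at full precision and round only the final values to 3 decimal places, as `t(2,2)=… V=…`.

span = t_max - t_min = 2.06 - 0.85 = 1.210
L(2,2) = 247, L_eff = 1 - 247/255 = 0.031373 (inverted)
t(2,2) = 2.06 - 1.210·0.031373 = 2.022
Σt over all 12·6 pixels = 900019/8500 ≈ 105.8845882
V = pitch²·Σt = 1.78²·900019/8500 = 335.485

t(2,2)=2.022 V=335.485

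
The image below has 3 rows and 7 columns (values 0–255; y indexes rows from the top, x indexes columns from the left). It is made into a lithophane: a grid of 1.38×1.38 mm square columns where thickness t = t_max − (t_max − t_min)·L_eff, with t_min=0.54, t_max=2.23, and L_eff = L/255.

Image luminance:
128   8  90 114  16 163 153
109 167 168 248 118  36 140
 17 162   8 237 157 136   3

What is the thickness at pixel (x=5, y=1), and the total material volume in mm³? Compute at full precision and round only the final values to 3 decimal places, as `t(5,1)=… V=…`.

span = t_max - t_min = 2.23 - 0.54 = 1.690
L(5,1) = 36, L_eff = 36/255 = 0.141176
t(5,1) = 2.23 - 1.690·0.141176 = 1.991
Σt over all 3·7 pixels = 792283/25500 ≈ 31.0699216
V = pitch²·Σt = 1.38²·792283/25500 = 59.170

t(5,1)=1.991 V=59.170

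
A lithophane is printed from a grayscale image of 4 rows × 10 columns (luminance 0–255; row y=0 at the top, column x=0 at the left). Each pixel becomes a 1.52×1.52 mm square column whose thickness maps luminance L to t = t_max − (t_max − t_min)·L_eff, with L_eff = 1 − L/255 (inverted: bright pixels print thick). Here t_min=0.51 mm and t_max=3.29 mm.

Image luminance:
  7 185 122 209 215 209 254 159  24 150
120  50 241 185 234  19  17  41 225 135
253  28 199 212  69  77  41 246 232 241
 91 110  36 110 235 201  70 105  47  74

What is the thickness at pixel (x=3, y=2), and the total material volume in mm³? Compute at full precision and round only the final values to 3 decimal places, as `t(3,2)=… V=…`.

span = t_max - t_min = 3.29 - 0.51 = 2.780
L(3,2) = 212, L_eff = 1 - 212/255 = 0.168627 (inverted)
t(3,2) = 3.29 - 2.780·0.168627 = 2.821
Σt over all 4·10 pixels = 170257/2125 ≈ 80.1209412
V = pitch²·Σt = 1.52²·170257/2125 = 185.111

t(3,2)=2.821 V=185.111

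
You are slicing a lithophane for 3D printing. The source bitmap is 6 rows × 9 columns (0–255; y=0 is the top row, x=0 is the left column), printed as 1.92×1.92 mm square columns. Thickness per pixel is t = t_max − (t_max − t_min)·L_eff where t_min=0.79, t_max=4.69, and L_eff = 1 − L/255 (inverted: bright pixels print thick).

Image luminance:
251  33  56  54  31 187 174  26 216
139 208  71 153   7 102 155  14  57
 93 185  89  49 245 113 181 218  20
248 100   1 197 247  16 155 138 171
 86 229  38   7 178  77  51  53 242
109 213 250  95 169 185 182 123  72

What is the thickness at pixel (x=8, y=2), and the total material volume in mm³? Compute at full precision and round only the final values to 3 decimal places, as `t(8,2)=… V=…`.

t(8,2)=1.096 V=538.336

span = t_max - t_min = 4.69 - 0.79 = 3.900
L(8,2) = 20, L_eff = 1 - 20/255 = 0.921569 (inverted)
t(8,2) = 4.69 - 3.900·0.921569 = 1.096
Σt over all 6·9 pixels = 62064/425 ≈ 146.0329412
V = pitch²·Σt = 1.92²·62064/425 = 538.336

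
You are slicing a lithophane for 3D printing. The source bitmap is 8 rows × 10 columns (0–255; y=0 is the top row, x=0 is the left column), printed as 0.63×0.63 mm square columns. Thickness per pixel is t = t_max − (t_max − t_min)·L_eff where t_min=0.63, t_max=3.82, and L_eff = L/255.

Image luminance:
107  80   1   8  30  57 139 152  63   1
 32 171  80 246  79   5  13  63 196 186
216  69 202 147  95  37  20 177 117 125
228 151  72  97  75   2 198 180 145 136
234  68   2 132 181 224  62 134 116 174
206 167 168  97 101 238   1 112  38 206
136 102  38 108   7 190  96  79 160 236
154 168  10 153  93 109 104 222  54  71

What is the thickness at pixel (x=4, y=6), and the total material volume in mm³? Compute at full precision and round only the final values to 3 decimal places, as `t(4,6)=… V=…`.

t(4,6)=3.732 V=75.867

span = t_max - t_min = 3.82 - 0.63 = 3.190
L(4,6) = 7, L_eff = 7/255 = 0.027451
t(4,6) = 3.82 - 3.190·0.027451 = 3.732
Σt over all 8·10 pixels = 4874269/25500 ≈ 191.1478039
V = pitch²·Σt = 0.63²·4874269/25500 = 75.867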